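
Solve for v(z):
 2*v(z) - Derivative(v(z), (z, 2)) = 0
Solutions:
 v(z) = C1*exp(-sqrt(2)*z) + C2*exp(sqrt(2)*z)


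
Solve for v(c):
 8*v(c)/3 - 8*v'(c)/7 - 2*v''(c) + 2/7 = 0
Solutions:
 v(c) = C1*exp(2*c*(-3 + 2*sqrt(39))/21) + C2*exp(-2*c*(3 + 2*sqrt(39))/21) - 3/28


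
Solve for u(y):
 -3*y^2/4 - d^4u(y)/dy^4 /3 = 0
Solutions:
 u(y) = C1 + C2*y + C3*y^2 + C4*y^3 - y^6/160


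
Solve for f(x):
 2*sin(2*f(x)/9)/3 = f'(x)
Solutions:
 -2*x/3 + 9*log(cos(2*f(x)/9) - 1)/4 - 9*log(cos(2*f(x)/9) + 1)/4 = C1


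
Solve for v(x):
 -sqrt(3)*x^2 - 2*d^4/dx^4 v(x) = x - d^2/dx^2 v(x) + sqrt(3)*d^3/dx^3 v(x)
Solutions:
 v(x) = C1 + C2*x + C3*exp(x*(-sqrt(3) + sqrt(11))/4) + C4*exp(-x*(sqrt(3) + sqrt(11))/4) + sqrt(3)*x^4/12 + 7*x^3/6 + 11*sqrt(3)*x^2/2


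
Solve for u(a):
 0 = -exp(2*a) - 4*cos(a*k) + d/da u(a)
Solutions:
 u(a) = C1 + exp(2*a)/2 + 4*sin(a*k)/k


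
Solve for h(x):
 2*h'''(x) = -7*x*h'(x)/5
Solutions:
 h(x) = C1 + Integral(C2*airyai(-10^(2/3)*7^(1/3)*x/10) + C3*airybi(-10^(2/3)*7^(1/3)*x/10), x)


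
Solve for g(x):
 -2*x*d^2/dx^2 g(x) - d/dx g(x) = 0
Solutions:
 g(x) = C1 + C2*sqrt(x)


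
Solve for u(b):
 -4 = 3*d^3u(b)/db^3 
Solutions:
 u(b) = C1 + C2*b + C3*b^2 - 2*b^3/9


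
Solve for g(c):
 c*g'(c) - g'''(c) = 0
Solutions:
 g(c) = C1 + Integral(C2*airyai(c) + C3*airybi(c), c)


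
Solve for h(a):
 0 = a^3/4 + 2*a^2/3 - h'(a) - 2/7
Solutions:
 h(a) = C1 + a^4/16 + 2*a^3/9 - 2*a/7


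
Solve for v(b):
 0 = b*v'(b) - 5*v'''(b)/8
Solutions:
 v(b) = C1 + Integral(C2*airyai(2*5^(2/3)*b/5) + C3*airybi(2*5^(2/3)*b/5), b)


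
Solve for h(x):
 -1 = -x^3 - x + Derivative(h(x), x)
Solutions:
 h(x) = C1 + x^4/4 + x^2/2 - x


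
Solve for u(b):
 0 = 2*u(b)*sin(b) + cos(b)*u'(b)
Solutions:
 u(b) = C1*cos(b)^2


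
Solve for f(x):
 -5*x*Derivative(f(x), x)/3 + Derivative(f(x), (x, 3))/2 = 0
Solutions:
 f(x) = C1 + Integral(C2*airyai(10^(1/3)*3^(2/3)*x/3) + C3*airybi(10^(1/3)*3^(2/3)*x/3), x)


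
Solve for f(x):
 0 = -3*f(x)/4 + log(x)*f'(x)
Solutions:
 f(x) = C1*exp(3*li(x)/4)


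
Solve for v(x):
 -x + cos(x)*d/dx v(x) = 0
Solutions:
 v(x) = C1 + Integral(x/cos(x), x)


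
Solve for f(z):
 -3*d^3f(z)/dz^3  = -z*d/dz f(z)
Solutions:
 f(z) = C1 + Integral(C2*airyai(3^(2/3)*z/3) + C3*airybi(3^(2/3)*z/3), z)


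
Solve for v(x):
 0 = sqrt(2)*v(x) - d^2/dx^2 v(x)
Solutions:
 v(x) = C1*exp(-2^(1/4)*x) + C2*exp(2^(1/4)*x)


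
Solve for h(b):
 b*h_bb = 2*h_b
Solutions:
 h(b) = C1 + C2*b^3


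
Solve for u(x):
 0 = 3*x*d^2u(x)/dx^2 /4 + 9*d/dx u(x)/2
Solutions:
 u(x) = C1 + C2/x^5


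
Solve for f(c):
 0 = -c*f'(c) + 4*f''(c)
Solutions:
 f(c) = C1 + C2*erfi(sqrt(2)*c/4)


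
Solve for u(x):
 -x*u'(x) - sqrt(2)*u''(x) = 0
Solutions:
 u(x) = C1 + C2*erf(2^(1/4)*x/2)


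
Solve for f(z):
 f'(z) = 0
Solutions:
 f(z) = C1


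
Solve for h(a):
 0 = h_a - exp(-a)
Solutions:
 h(a) = C1 - exp(-a)


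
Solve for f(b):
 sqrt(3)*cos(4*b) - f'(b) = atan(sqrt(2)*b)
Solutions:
 f(b) = C1 - b*atan(sqrt(2)*b) + sqrt(2)*log(2*b^2 + 1)/4 + sqrt(3)*sin(4*b)/4


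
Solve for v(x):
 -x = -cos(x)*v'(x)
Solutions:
 v(x) = C1 + Integral(x/cos(x), x)


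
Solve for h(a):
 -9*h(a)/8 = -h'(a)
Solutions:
 h(a) = C1*exp(9*a/8)


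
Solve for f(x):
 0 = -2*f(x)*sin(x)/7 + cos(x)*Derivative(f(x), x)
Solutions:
 f(x) = C1/cos(x)^(2/7)


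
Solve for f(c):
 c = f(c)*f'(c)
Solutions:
 f(c) = -sqrt(C1 + c^2)
 f(c) = sqrt(C1 + c^2)


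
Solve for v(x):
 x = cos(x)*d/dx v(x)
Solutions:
 v(x) = C1 + Integral(x/cos(x), x)


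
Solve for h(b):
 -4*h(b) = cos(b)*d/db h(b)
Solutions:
 h(b) = C1*(sin(b)^2 - 2*sin(b) + 1)/(sin(b)^2 + 2*sin(b) + 1)


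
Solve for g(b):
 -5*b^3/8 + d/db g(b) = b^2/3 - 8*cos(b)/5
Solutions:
 g(b) = C1 + 5*b^4/32 + b^3/9 - 8*sin(b)/5


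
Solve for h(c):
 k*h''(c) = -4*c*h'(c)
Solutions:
 h(c) = C1 + C2*sqrt(k)*erf(sqrt(2)*c*sqrt(1/k))


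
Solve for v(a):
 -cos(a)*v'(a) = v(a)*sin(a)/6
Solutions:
 v(a) = C1*cos(a)^(1/6)


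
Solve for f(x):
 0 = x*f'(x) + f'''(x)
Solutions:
 f(x) = C1 + Integral(C2*airyai(-x) + C3*airybi(-x), x)


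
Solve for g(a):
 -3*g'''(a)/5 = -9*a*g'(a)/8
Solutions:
 g(a) = C1 + Integral(C2*airyai(15^(1/3)*a/2) + C3*airybi(15^(1/3)*a/2), a)


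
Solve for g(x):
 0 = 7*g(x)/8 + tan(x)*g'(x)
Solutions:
 g(x) = C1/sin(x)^(7/8)


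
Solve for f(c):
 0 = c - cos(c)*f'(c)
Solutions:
 f(c) = C1 + Integral(c/cos(c), c)


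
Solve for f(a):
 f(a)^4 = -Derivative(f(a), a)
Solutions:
 f(a) = (-3^(2/3) - 3*3^(1/6)*I)*(1/(C1 + a))^(1/3)/6
 f(a) = (-3^(2/3) + 3*3^(1/6)*I)*(1/(C1 + a))^(1/3)/6
 f(a) = (1/(C1 + 3*a))^(1/3)


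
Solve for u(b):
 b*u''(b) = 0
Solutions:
 u(b) = C1 + C2*b


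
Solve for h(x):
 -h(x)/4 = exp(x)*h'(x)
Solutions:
 h(x) = C1*exp(exp(-x)/4)


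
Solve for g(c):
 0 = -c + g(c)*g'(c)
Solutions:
 g(c) = -sqrt(C1 + c^2)
 g(c) = sqrt(C1 + c^2)


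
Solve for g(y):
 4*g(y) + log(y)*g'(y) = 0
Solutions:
 g(y) = C1*exp(-4*li(y))


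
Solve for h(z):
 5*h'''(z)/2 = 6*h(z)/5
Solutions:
 h(z) = C3*exp(60^(1/3)*z/5) + (C1*sin(20^(1/3)*3^(5/6)*z/10) + C2*cos(20^(1/3)*3^(5/6)*z/10))*exp(-60^(1/3)*z/10)


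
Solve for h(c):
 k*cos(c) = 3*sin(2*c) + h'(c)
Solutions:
 h(c) = C1 + k*sin(c) - 3*sin(c)^2


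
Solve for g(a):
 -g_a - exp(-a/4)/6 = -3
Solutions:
 g(a) = C1 + 3*a + 2*exp(-a/4)/3


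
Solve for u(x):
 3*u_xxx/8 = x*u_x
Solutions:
 u(x) = C1 + Integral(C2*airyai(2*3^(2/3)*x/3) + C3*airybi(2*3^(2/3)*x/3), x)


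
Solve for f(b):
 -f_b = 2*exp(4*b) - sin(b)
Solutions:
 f(b) = C1 - exp(4*b)/2 - cos(b)


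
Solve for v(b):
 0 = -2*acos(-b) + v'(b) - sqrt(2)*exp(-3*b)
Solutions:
 v(b) = C1 + 2*b*acos(-b) + 2*sqrt(1 - b^2) - sqrt(2)*exp(-3*b)/3


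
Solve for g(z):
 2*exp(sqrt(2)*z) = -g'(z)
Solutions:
 g(z) = C1 - sqrt(2)*exp(sqrt(2)*z)


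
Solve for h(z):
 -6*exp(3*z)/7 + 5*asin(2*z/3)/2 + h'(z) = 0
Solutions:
 h(z) = C1 - 5*z*asin(2*z/3)/2 - 5*sqrt(9 - 4*z^2)/4 + 2*exp(3*z)/7


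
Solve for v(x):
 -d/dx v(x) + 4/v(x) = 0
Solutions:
 v(x) = -sqrt(C1 + 8*x)
 v(x) = sqrt(C1 + 8*x)


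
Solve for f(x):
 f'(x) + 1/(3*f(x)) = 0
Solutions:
 f(x) = -sqrt(C1 - 6*x)/3
 f(x) = sqrt(C1 - 6*x)/3


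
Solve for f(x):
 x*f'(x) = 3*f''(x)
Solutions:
 f(x) = C1 + C2*erfi(sqrt(6)*x/6)


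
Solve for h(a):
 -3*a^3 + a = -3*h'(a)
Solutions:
 h(a) = C1 + a^4/4 - a^2/6


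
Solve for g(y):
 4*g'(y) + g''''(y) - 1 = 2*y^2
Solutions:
 g(y) = C1 + C4*exp(-2^(2/3)*y) + y^3/6 + y/4 + (C2*sin(2^(2/3)*sqrt(3)*y/2) + C3*cos(2^(2/3)*sqrt(3)*y/2))*exp(2^(2/3)*y/2)


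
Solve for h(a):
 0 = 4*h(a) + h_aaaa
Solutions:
 h(a) = (C1*sin(a) + C2*cos(a))*exp(-a) + (C3*sin(a) + C4*cos(a))*exp(a)


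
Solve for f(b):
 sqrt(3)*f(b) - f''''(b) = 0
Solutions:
 f(b) = C1*exp(-3^(1/8)*b) + C2*exp(3^(1/8)*b) + C3*sin(3^(1/8)*b) + C4*cos(3^(1/8)*b)


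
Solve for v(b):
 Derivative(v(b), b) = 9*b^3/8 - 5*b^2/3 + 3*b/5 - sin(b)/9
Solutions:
 v(b) = C1 + 9*b^4/32 - 5*b^3/9 + 3*b^2/10 + cos(b)/9


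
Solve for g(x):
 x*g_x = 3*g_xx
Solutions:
 g(x) = C1 + C2*erfi(sqrt(6)*x/6)


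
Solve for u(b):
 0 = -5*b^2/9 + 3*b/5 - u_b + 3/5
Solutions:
 u(b) = C1 - 5*b^3/27 + 3*b^2/10 + 3*b/5


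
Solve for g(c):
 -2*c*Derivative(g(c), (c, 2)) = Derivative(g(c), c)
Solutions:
 g(c) = C1 + C2*sqrt(c)


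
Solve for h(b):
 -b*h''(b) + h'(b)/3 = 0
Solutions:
 h(b) = C1 + C2*b^(4/3)


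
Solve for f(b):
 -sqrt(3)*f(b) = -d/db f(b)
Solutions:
 f(b) = C1*exp(sqrt(3)*b)


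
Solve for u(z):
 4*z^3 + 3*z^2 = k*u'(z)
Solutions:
 u(z) = C1 + z^4/k + z^3/k


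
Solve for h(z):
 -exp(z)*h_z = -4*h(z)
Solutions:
 h(z) = C1*exp(-4*exp(-z))


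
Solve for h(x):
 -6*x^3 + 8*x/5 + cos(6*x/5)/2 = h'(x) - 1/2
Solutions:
 h(x) = C1 - 3*x^4/2 + 4*x^2/5 + x/2 + 5*sin(3*x/5)*cos(3*x/5)/6


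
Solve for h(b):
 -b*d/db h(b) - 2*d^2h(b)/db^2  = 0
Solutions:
 h(b) = C1 + C2*erf(b/2)


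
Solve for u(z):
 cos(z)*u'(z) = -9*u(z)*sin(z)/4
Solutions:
 u(z) = C1*cos(z)^(9/4)


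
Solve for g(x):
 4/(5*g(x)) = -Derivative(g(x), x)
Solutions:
 g(x) = -sqrt(C1 - 40*x)/5
 g(x) = sqrt(C1 - 40*x)/5


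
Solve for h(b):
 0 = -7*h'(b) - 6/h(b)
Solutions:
 h(b) = -sqrt(C1 - 84*b)/7
 h(b) = sqrt(C1 - 84*b)/7


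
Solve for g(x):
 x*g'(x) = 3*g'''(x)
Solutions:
 g(x) = C1 + Integral(C2*airyai(3^(2/3)*x/3) + C3*airybi(3^(2/3)*x/3), x)


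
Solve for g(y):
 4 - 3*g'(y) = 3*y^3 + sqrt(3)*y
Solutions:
 g(y) = C1 - y^4/4 - sqrt(3)*y^2/6 + 4*y/3


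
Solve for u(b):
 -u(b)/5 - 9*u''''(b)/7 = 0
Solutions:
 u(b) = (C1*sin(5^(3/4)*sqrt(6)*7^(1/4)*b/30) + C2*cos(5^(3/4)*sqrt(6)*7^(1/4)*b/30))*exp(-5^(3/4)*sqrt(6)*7^(1/4)*b/30) + (C3*sin(5^(3/4)*sqrt(6)*7^(1/4)*b/30) + C4*cos(5^(3/4)*sqrt(6)*7^(1/4)*b/30))*exp(5^(3/4)*sqrt(6)*7^(1/4)*b/30)


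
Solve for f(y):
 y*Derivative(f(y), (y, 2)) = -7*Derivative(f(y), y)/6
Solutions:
 f(y) = C1 + C2/y^(1/6)


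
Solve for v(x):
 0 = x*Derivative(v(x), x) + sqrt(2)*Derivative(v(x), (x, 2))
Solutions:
 v(x) = C1 + C2*erf(2^(1/4)*x/2)


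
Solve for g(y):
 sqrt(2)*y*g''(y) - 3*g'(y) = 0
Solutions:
 g(y) = C1 + C2*y^(1 + 3*sqrt(2)/2)


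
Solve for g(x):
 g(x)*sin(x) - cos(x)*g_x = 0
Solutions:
 g(x) = C1/cos(x)


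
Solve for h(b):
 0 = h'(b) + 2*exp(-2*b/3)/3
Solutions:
 h(b) = C1 + exp(-2*b/3)


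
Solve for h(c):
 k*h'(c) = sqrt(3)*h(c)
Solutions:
 h(c) = C1*exp(sqrt(3)*c/k)


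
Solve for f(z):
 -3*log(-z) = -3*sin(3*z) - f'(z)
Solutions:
 f(z) = C1 + 3*z*log(-z) - 3*z + cos(3*z)


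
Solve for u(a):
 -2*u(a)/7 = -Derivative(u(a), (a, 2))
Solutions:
 u(a) = C1*exp(-sqrt(14)*a/7) + C2*exp(sqrt(14)*a/7)


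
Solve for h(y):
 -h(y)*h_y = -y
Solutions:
 h(y) = -sqrt(C1 + y^2)
 h(y) = sqrt(C1 + y^2)


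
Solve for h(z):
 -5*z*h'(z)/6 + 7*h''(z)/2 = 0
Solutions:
 h(z) = C1 + C2*erfi(sqrt(210)*z/42)


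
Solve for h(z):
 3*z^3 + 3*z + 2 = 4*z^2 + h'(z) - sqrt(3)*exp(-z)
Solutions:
 h(z) = C1 + 3*z^4/4 - 4*z^3/3 + 3*z^2/2 + 2*z - sqrt(3)*exp(-z)


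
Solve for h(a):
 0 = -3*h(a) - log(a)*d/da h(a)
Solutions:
 h(a) = C1*exp(-3*li(a))


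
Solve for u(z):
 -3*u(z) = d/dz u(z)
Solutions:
 u(z) = C1*exp(-3*z)


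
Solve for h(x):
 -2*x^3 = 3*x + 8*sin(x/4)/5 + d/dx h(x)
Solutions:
 h(x) = C1 - x^4/2 - 3*x^2/2 + 32*cos(x/4)/5


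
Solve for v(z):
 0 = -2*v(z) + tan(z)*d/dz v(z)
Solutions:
 v(z) = C1*sin(z)^2


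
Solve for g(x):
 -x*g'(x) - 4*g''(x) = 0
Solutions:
 g(x) = C1 + C2*erf(sqrt(2)*x/4)


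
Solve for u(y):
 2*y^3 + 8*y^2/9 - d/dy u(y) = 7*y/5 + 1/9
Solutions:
 u(y) = C1 + y^4/2 + 8*y^3/27 - 7*y^2/10 - y/9


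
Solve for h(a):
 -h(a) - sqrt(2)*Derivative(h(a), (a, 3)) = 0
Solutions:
 h(a) = C3*exp(-2^(5/6)*a/2) + (C1*sin(2^(5/6)*sqrt(3)*a/4) + C2*cos(2^(5/6)*sqrt(3)*a/4))*exp(2^(5/6)*a/4)


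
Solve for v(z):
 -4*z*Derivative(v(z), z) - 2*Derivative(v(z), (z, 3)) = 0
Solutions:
 v(z) = C1 + Integral(C2*airyai(-2^(1/3)*z) + C3*airybi(-2^(1/3)*z), z)


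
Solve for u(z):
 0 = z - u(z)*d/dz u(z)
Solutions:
 u(z) = -sqrt(C1 + z^2)
 u(z) = sqrt(C1 + z^2)


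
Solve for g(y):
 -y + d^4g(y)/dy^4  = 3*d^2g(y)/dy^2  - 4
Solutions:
 g(y) = C1 + C2*y + C3*exp(-sqrt(3)*y) + C4*exp(sqrt(3)*y) - y^3/18 + 2*y^2/3


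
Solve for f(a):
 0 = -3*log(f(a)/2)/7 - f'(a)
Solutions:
 -7*Integral(1/(-log(_y) + log(2)), (_y, f(a)))/3 = C1 - a


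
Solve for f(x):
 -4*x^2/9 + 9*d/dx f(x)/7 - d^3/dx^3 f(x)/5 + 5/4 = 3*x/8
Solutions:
 f(x) = C1 + C2*exp(-3*sqrt(35)*x/7) + C3*exp(3*sqrt(35)*x/7) + 28*x^3/243 + 7*x^2/48 - 12607*x/14580


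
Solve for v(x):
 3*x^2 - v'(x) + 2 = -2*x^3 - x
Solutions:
 v(x) = C1 + x^4/2 + x^3 + x^2/2 + 2*x


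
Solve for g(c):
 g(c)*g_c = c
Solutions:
 g(c) = -sqrt(C1 + c^2)
 g(c) = sqrt(C1 + c^2)


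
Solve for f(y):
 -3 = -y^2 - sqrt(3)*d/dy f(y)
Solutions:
 f(y) = C1 - sqrt(3)*y^3/9 + sqrt(3)*y


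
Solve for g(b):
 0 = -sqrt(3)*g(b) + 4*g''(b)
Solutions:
 g(b) = C1*exp(-3^(1/4)*b/2) + C2*exp(3^(1/4)*b/2)


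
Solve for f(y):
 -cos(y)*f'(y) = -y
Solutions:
 f(y) = C1 + Integral(y/cos(y), y)


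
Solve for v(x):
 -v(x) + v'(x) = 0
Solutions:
 v(x) = C1*exp(x)


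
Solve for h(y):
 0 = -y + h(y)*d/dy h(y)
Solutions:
 h(y) = -sqrt(C1 + y^2)
 h(y) = sqrt(C1 + y^2)


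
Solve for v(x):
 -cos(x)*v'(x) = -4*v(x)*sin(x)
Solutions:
 v(x) = C1/cos(x)^4


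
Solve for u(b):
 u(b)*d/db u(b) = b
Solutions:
 u(b) = -sqrt(C1 + b^2)
 u(b) = sqrt(C1 + b^2)


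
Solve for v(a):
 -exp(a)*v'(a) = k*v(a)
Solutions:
 v(a) = C1*exp(k*exp(-a))


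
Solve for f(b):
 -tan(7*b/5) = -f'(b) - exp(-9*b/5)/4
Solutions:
 f(b) = C1 + 5*log(tan(7*b/5)^2 + 1)/14 + 5*exp(-9*b/5)/36


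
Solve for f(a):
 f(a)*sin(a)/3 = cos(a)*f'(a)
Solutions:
 f(a) = C1/cos(a)^(1/3)


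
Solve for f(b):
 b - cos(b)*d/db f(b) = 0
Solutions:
 f(b) = C1 + Integral(b/cos(b), b)


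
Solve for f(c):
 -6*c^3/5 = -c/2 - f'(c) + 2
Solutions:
 f(c) = C1 + 3*c^4/10 - c^2/4 + 2*c


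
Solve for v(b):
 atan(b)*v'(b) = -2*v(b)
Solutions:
 v(b) = C1*exp(-2*Integral(1/atan(b), b))


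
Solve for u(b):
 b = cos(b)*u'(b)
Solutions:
 u(b) = C1 + Integral(b/cos(b), b)


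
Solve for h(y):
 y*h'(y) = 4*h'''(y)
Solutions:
 h(y) = C1 + Integral(C2*airyai(2^(1/3)*y/2) + C3*airybi(2^(1/3)*y/2), y)


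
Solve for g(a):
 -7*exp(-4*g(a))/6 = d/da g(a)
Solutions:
 g(a) = log(-I*(C1 - 14*a/3)^(1/4))
 g(a) = log(I*(C1 - 14*a/3)^(1/4))
 g(a) = log(-(C1 - 14*a/3)^(1/4))
 g(a) = log(C1 - 14*a/3)/4


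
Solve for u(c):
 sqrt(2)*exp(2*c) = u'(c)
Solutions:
 u(c) = C1 + sqrt(2)*exp(2*c)/2


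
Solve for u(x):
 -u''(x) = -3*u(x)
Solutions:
 u(x) = C1*exp(-sqrt(3)*x) + C2*exp(sqrt(3)*x)


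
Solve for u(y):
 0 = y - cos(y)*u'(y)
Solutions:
 u(y) = C1 + Integral(y/cos(y), y)


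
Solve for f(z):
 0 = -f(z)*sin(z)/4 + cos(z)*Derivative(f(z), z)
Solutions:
 f(z) = C1/cos(z)^(1/4)


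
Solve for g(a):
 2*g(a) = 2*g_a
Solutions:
 g(a) = C1*exp(a)


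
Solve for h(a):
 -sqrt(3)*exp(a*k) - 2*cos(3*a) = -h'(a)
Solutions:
 h(a) = C1 + 2*sin(3*a)/3 + sqrt(3)*exp(a*k)/k


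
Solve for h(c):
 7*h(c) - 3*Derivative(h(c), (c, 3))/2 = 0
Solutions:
 h(c) = C3*exp(14^(1/3)*3^(2/3)*c/3) + (C1*sin(14^(1/3)*3^(1/6)*c/2) + C2*cos(14^(1/3)*3^(1/6)*c/2))*exp(-14^(1/3)*3^(2/3)*c/6)


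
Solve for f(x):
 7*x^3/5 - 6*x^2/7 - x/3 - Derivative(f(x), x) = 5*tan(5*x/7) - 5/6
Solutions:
 f(x) = C1 + 7*x^4/20 - 2*x^3/7 - x^2/6 + 5*x/6 + 7*log(cos(5*x/7))


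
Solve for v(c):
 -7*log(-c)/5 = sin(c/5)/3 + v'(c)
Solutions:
 v(c) = C1 - 7*c*log(-c)/5 + 7*c/5 + 5*cos(c/5)/3


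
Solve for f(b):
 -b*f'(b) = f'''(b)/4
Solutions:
 f(b) = C1 + Integral(C2*airyai(-2^(2/3)*b) + C3*airybi(-2^(2/3)*b), b)


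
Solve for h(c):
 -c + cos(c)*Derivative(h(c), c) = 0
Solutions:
 h(c) = C1 + Integral(c/cos(c), c)


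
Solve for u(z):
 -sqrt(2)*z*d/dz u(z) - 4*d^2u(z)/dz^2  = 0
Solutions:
 u(z) = C1 + C2*erf(2^(3/4)*z/4)


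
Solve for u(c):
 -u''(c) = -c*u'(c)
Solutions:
 u(c) = C1 + C2*erfi(sqrt(2)*c/2)


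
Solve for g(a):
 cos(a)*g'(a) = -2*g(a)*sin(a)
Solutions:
 g(a) = C1*cos(a)^2


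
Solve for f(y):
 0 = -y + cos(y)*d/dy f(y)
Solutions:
 f(y) = C1 + Integral(y/cos(y), y)


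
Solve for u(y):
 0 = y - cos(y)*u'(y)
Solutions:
 u(y) = C1 + Integral(y/cos(y), y)


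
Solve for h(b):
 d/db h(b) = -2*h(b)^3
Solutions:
 h(b) = -sqrt(2)*sqrt(-1/(C1 - 2*b))/2
 h(b) = sqrt(2)*sqrt(-1/(C1 - 2*b))/2


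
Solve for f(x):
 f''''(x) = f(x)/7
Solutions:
 f(x) = C1*exp(-7^(3/4)*x/7) + C2*exp(7^(3/4)*x/7) + C3*sin(7^(3/4)*x/7) + C4*cos(7^(3/4)*x/7)


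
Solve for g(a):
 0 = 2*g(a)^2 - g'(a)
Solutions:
 g(a) = -1/(C1 + 2*a)


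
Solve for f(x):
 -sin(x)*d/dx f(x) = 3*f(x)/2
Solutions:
 f(x) = C1*(cos(x) + 1)^(3/4)/(cos(x) - 1)^(3/4)


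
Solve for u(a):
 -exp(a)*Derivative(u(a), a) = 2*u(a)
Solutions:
 u(a) = C1*exp(2*exp(-a))


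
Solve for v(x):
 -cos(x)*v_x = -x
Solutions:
 v(x) = C1 + Integral(x/cos(x), x)


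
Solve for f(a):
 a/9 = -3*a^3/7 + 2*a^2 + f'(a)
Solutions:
 f(a) = C1 + 3*a^4/28 - 2*a^3/3 + a^2/18


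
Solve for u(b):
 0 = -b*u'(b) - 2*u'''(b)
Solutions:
 u(b) = C1 + Integral(C2*airyai(-2^(2/3)*b/2) + C3*airybi(-2^(2/3)*b/2), b)


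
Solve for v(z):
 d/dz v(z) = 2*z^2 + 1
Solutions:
 v(z) = C1 + 2*z^3/3 + z


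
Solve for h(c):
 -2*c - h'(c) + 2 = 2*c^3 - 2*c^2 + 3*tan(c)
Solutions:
 h(c) = C1 - c^4/2 + 2*c^3/3 - c^2 + 2*c + 3*log(cos(c))


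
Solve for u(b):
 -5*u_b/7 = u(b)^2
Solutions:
 u(b) = 5/(C1 + 7*b)


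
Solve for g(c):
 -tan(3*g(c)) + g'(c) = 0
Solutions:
 g(c) = -asin(C1*exp(3*c))/3 + pi/3
 g(c) = asin(C1*exp(3*c))/3


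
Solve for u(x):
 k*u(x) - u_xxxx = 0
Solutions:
 u(x) = C1*exp(-k^(1/4)*x) + C2*exp(k^(1/4)*x) + C3*exp(-I*k^(1/4)*x) + C4*exp(I*k^(1/4)*x)


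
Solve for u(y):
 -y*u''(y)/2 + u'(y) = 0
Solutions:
 u(y) = C1 + C2*y^3


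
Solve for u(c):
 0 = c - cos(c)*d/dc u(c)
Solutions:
 u(c) = C1 + Integral(c/cos(c), c)


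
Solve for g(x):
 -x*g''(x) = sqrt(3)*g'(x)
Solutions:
 g(x) = C1 + C2*x^(1 - sqrt(3))


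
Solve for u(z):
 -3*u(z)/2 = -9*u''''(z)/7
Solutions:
 u(z) = C1*exp(-6^(3/4)*7^(1/4)*z/6) + C2*exp(6^(3/4)*7^(1/4)*z/6) + C3*sin(6^(3/4)*7^(1/4)*z/6) + C4*cos(6^(3/4)*7^(1/4)*z/6)


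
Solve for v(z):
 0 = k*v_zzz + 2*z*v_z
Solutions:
 v(z) = C1 + Integral(C2*airyai(2^(1/3)*z*(-1/k)^(1/3)) + C3*airybi(2^(1/3)*z*(-1/k)^(1/3)), z)


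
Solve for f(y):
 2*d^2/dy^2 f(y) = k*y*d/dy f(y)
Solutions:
 f(y) = Piecewise((-sqrt(pi)*C1*erf(y*sqrt(-k)/2)/sqrt(-k) - C2, (k > 0) | (k < 0)), (-C1*y - C2, True))


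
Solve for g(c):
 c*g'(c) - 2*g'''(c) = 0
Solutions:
 g(c) = C1 + Integral(C2*airyai(2^(2/3)*c/2) + C3*airybi(2^(2/3)*c/2), c)


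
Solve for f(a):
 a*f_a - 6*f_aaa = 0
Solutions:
 f(a) = C1 + Integral(C2*airyai(6^(2/3)*a/6) + C3*airybi(6^(2/3)*a/6), a)


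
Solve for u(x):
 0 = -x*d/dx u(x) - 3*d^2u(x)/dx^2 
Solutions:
 u(x) = C1 + C2*erf(sqrt(6)*x/6)


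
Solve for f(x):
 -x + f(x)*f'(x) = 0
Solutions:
 f(x) = -sqrt(C1 + x^2)
 f(x) = sqrt(C1 + x^2)


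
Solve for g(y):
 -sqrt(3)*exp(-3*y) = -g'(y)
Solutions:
 g(y) = C1 - sqrt(3)*exp(-3*y)/3


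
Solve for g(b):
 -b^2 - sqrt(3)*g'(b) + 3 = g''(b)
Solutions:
 g(b) = C1 + C2*exp(-sqrt(3)*b) - sqrt(3)*b^3/9 + b^2/3 + 7*sqrt(3)*b/9


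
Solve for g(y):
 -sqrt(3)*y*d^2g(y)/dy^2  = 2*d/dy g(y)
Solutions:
 g(y) = C1 + C2*y^(1 - 2*sqrt(3)/3)


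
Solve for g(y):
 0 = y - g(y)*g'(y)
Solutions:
 g(y) = -sqrt(C1 + y^2)
 g(y) = sqrt(C1 + y^2)


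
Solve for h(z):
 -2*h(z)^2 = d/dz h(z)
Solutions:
 h(z) = 1/(C1 + 2*z)


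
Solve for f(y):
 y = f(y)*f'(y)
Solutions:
 f(y) = -sqrt(C1 + y^2)
 f(y) = sqrt(C1 + y^2)


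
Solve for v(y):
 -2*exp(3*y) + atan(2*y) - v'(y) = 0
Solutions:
 v(y) = C1 + y*atan(2*y) - 2*exp(3*y)/3 - log(4*y^2 + 1)/4


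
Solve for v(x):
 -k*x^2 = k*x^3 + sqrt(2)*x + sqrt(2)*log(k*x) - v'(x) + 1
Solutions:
 v(x) = C1 + k*x^4/4 + k*x^3/3 + sqrt(2)*x^2/2 + sqrt(2)*x*log(k*x) + x*(1 - sqrt(2))


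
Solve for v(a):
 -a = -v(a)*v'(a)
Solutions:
 v(a) = -sqrt(C1 + a^2)
 v(a) = sqrt(C1 + a^2)


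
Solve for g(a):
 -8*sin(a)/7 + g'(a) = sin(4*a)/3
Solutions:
 g(a) = C1 - 8*cos(a)/7 - cos(4*a)/12


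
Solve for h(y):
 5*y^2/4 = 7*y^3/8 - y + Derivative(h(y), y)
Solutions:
 h(y) = C1 - 7*y^4/32 + 5*y^3/12 + y^2/2


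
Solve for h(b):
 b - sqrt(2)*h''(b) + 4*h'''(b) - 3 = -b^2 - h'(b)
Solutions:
 h(b) = C1 - b^3/3 - sqrt(2)*b^2 - b^2/2 - sqrt(2)*b + 7*b + (C2*sin(sqrt(14)*b/8) + C3*cos(sqrt(14)*b/8))*exp(sqrt(2)*b/8)


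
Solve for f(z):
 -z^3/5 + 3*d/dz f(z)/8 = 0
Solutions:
 f(z) = C1 + 2*z^4/15


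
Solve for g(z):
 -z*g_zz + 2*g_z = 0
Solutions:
 g(z) = C1 + C2*z^3


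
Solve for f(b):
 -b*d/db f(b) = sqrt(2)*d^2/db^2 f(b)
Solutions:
 f(b) = C1 + C2*erf(2^(1/4)*b/2)


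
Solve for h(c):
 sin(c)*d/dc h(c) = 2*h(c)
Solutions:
 h(c) = C1*(cos(c) - 1)/(cos(c) + 1)


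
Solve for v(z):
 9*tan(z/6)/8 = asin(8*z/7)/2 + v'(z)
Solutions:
 v(z) = C1 - z*asin(8*z/7)/2 - sqrt(49 - 64*z^2)/16 - 27*log(cos(z/6))/4


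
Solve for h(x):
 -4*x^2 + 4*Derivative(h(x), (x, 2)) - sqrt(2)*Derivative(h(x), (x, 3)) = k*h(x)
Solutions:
 h(x) = C1*exp(x*(-(27*sqrt(2)*k/4 + sqrt((27*k - 64)^2/2 - 2048)/2 - 16*sqrt(2))^(1/3) + 2*sqrt(2) - 8/(27*sqrt(2)*k/4 + sqrt((27*k - 64)^2/2 - 2048)/2 - 16*sqrt(2))^(1/3))/3) + C2*exp(x*((27*sqrt(2)*k/4 + sqrt((27*k - 64)^2/2 - 2048)/2 - 16*sqrt(2))^(1/3) - sqrt(3)*I*(27*sqrt(2)*k/4 + sqrt((27*k - 64)^2/2 - 2048)/2 - 16*sqrt(2))^(1/3) + 4*sqrt(2) - 32/((-1 + sqrt(3)*I)*(27*sqrt(2)*k/4 + sqrt((27*k - 64)^2/2 - 2048)/2 - 16*sqrt(2))^(1/3)))/6) + C3*exp(x*((27*sqrt(2)*k/4 + sqrt((27*k - 64)^2/2 - 2048)/2 - 16*sqrt(2))^(1/3) + sqrt(3)*I*(27*sqrt(2)*k/4 + sqrt((27*k - 64)^2/2 - 2048)/2 - 16*sqrt(2))^(1/3) + 4*sqrt(2) + 32/((1 + sqrt(3)*I)*(27*sqrt(2)*k/4 + sqrt((27*k - 64)^2/2 - 2048)/2 - 16*sqrt(2))^(1/3)))/6) - 4*x^2/k - 32/k^2


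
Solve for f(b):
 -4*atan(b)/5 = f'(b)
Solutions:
 f(b) = C1 - 4*b*atan(b)/5 + 2*log(b^2 + 1)/5


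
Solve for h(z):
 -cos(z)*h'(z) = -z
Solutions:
 h(z) = C1 + Integral(z/cos(z), z)


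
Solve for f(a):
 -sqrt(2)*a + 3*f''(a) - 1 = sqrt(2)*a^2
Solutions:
 f(a) = C1 + C2*a + sqrt(2)*a^4/36 + sqrt(2)*a^3/18 + a^2/6


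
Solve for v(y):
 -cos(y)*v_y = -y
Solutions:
 v(y) = C1 + Integral(y/cos(y), y)


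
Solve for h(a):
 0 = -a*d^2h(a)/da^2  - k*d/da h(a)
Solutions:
 h(a) = C1 + a^(1 - re(k))*(C2*sin(log(a)*Abs(im(k))) + C3*cos(log(a)*im(k)))


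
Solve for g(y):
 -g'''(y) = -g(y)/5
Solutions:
 g(y) = C3*exp(5^(2/3)*y/5) + (C1*sin(sqrt(3)*5^(2/3)*y/10) + C2*cos(sqrt(3)*5^(2/3)*y/10))*exp(-5^(2/3)*y/10)


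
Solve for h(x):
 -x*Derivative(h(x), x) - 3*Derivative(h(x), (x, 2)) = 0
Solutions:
 h(x) = C1 + C2*erf(sqrt(6)*x/6)


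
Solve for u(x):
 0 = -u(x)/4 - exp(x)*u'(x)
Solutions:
 u(x) = C1*exp(exp(-x)/4)


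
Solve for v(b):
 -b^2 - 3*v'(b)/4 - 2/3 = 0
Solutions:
 v(b) = C1 - 4*b^3/9 - 8*b/9


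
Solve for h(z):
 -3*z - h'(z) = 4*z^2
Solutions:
 h(z) = C1 - 4*z^3/3 - 3*z^2/2


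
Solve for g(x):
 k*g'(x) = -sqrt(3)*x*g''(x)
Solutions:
 g(x) = C1 + x^(-sqrt(3)*re(k)/3 + 1)*(C2*sin(sqrt(3)*log(x)*Abs(im(k))/3) + C3*cos(sqrt(3)*log(x)*im(k)/3))


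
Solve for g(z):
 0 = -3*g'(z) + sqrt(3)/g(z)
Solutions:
 g(z) = -sqrt(C1 + 6*sqrt(3)*z)/3
 g(z) = sqrt(C1 + 6*sqrt(3)*z)/3


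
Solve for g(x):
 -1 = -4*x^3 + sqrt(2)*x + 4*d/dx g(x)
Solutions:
 g(x) = C1 + x^4/4 - sqrt(2)*x^2/8 - x/4


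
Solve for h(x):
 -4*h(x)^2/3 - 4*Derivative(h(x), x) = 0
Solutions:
 h(x) = 3/(C1 + x)


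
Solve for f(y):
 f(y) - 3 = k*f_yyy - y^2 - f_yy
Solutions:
 f(y) = C1*exp(y*(-(sqrt(((27 + 2/k^2)^2 - 4/k^4)/k^2)/2 - 27/(2*k) - 1/k^3)^(1/3) + 1/k - 1/(k^2*(sqrt(((27 + 2/k^2)^2 - 4/k^4)/k^2)/2 - 27/(2*k) - 1/k^3)^(1/3)))/3) + C2*exp(y*((sqrt(((27 + 2/k^2)^2 - 4/k^4)/k^2)/2 - 27/(2*k) - 1/k^3)^(1/3) - sqrt(3)*I*(sqrt(((27 + 2/k^2)^2 - 4/k^4)/k^2)/2 - 27/(2*k) - 1/k^3)^(1/3) + 2/k - 4/(k^2*(-1 + sqrt(3)*I)*(sqrt(((27 + 2/k^2)^2 - 4/k^4)/k^2)/2 - 27/(2*k) - 1/k^3)^(1/3)))/6) + C3*exp(y*((sqrt(((27 + 2/k^2)^2 - 4/k^4)/k^2)/2 - 27/(2*k) - 1/k^3)^(1/3) + sqrt(3)*I*(sqrt(((27 + 2/k^2)^2 - 4/k^4)/k^2)/2 - 27/(2*k) - 1/k^3)^(1/3) + 2/k + 4/(k^2*(1 + sqrt(3)*I)*(sqrt(((27 + 2/k^2)^2 - 4/k^4)/k^2)/2 - 27/(2*k) - 1/k^3)^(1/3)))/6) - y^2 + 5


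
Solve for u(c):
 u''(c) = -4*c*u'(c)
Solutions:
 u(c) = C1 + C2*erf(sqrt(2)*c)


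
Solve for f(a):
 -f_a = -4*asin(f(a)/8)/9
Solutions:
 Integral(1/asin(_y/8), (_y, f(a))) = C1 + 4*a/9


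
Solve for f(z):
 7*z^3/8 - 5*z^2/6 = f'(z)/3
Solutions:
 f(z) = C1 + 21*z^4/32 - 5*z^3/6


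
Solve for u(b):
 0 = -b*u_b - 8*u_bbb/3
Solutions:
 u(b) = C1 + Integral(C2*airyai(-3^(1/3)*b/2) + C3*airybi(-3^(1/3)*b/2), b)


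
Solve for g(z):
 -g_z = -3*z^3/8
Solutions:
 g(z) = C1 + 3*z^4/32


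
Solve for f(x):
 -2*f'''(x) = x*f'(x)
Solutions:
 f(x) = C1 + Integral(C2*airyai(-2^(2/3)*x/2) + C3*airybi(-2^(2/3)*x/2), x)


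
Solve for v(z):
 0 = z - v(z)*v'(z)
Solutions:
 v(z) = -sqrt(C1 + z^2)
 v(z) = sqrt(C1 + z^2)


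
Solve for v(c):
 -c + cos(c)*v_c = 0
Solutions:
 v(c) = C1 + Integral(c/cos(c), c)


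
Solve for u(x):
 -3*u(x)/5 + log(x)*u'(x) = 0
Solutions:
 u(x) = C1*exp(3*li(x)/5)


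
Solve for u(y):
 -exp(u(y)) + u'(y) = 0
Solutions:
 u(y) = log(-1/(C1 + y))


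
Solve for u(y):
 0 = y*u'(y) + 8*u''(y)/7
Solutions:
 u(y) = C1 + C2*erf(sqrt(7)*y/4)


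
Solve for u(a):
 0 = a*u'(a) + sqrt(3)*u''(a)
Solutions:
 u(a) = C1 + C2*erf(sqrt(2)*3^(3/4)*a/6)


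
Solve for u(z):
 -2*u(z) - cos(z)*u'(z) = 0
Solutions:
 u(z) = C1*(sin(z) - 1)/(sin(z) + 1)


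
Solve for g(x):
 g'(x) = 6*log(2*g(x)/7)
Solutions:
 -Integral(1/(log(_y) - log(7) + log(2)), (_y, g(x)))/6 = C1 - x


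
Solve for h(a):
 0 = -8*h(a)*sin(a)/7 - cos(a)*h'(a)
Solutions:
 h(a) = C1*cos(a)^(8/7)


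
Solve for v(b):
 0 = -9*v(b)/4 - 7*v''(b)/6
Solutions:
 v(b) = C1*sin(3*sqrt(42)*b/14) + C2*cos(3*sqrt(42)*b/14)


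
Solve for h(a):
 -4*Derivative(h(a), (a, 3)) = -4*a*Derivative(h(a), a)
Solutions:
 h(a) = C1 + Integral(C2*airyai(a) + C3*airybi(a), a)


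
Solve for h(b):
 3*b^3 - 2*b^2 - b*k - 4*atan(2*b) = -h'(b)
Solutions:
 h(b) = C1 - 3*b^4/4 + 2*b^3/3 + b^2*k/2 + 4*b*atan(2*b) - log(4*b^2 + 1)


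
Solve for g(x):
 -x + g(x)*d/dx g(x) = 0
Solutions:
 g(x) = -sqrt(C1 + x^2)
 g(x) = sqrt(C1 + x^2)


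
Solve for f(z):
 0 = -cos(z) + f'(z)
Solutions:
 f(z) = C1 + sin(z)


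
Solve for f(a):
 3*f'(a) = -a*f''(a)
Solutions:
 f(a) = C1 + C2/a^2


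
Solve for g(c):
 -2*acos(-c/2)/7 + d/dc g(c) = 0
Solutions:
 g(c) = C1 + 2*c*acos(-c/2)/7 + 2*sqrt(4 - c^2)/7


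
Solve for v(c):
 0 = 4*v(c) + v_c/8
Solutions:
 v(c) = C1*exp(-32*c)


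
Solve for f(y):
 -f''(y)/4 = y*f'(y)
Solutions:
 f(y) = C1 + C2*erf(sqrt(2)*y)


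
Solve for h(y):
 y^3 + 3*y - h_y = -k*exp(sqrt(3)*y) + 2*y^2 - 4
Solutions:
 h(y) = C1 + sqrt(3)*k*exp(sqrt(3)*y)/3 + y^4/4 - 2*y^3/3 + 3*y^2/2 + 4*y


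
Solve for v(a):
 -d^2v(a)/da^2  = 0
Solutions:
 v(a) = C1 + C2*a


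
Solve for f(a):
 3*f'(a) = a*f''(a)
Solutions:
 f(a) = C1 + C2*a^4


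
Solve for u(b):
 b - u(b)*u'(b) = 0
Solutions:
 u(b) = -sqrt(C1 + b^2)
 u(b) = sqrt(C1 + b^2)


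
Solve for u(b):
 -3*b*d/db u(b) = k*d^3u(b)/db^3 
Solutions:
 u(b) = C1 + Integral(C2*airyai(3^(1/3)*b*(-1/k)^(1/3)) + C3*airybi(3^(1/3)*b*(-1/k)^(1/3)), b)


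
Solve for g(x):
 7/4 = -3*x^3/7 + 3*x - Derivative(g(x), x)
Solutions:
 g(x) = C1 - 3*x^4/28 + 3*x^2/2 - 7*x/4


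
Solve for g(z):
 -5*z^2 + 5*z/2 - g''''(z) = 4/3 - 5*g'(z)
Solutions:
 g(z) = C1 + C4*exp(5^(1/3)*z) + z^3/3 - z^2/4 + 4*z/15 + (C2*sin(sqrt(3)*5^(1/3)*z/2) + C3*cos(sqrt(3)*5^(1/3)*z/2))*exp(-5^(1/3)*z/2)


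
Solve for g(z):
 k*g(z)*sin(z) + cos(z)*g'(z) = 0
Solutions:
 g(z) = C1*exp(k*log(cos(z)))


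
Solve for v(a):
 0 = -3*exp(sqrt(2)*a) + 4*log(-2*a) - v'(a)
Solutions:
 v(a) = C1 + 4*a*log(-a) + 4*a*(-1 + log(2)) - 3*sqrt(2)*exp(sqrt(2)*a)/2


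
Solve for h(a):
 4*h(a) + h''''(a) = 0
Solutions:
 h(a) = (C1*sin(a) + C2*cos(a))*exp(-a) + (C3*sin(a) + C4*cos(a))*exp(a)


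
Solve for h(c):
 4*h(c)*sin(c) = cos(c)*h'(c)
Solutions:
 h(c) = C1/cos(c)^4


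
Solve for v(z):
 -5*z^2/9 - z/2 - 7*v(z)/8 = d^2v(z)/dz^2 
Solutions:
 v(z) = C1*sin(sqrt(14)*z/4) + C2*cos(sqrt(14)*z/4) - 40*z^2/63 - 4*z/7 + 640/441


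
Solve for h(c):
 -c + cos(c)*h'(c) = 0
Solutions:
 h(c) = C1 + Integral(c/cos(c), c)


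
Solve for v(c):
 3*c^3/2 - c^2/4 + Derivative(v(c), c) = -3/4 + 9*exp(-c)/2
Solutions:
 v(c) = C1 - 3*c^4/8 + c^3/12 - 3*c/4 - 9*exp(-c)/2


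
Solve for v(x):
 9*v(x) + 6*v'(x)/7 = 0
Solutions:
 v(x) = C1*exp(-21*x/2)


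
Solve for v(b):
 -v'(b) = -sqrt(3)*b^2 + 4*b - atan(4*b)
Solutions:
 v(b) = C1 + sqrt(3)*b^3/3 - 2*b^2 + b*atan(4*b) - log(16*b^2 + 1)/8


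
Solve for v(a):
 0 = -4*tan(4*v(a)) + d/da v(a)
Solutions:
 v(a) = -asin(C1*exp(16*a))/4 + pi/4
 v(a) = asin(C1*exp(16*a))/4


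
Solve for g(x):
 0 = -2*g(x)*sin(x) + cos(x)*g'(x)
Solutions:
 g(x) = C1/cos(x)^2


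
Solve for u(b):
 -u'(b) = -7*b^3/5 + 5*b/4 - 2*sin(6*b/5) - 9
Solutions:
 u(b) = C1 + 7*b^4/20 - 5*b^2/8 + 9*b - 5*cos(6*b/5)/3


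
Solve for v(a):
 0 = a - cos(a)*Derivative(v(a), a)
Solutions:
 v(a) = C1 + Integral(a/cos(a), a)


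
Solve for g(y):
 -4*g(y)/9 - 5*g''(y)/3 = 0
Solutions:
 g(y) = C1*sin(2*sqrt(15)*y/15) + C2*cos(2*sqrt(15)*y/15)


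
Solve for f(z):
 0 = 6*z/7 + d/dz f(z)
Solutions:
 f(z) = C1 - 3*z^2/7


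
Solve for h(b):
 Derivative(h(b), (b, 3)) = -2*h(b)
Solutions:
 h(b) = C3*exp(-2^(1/3)*b) + (C1*sin(2^(1/3)*sqrt(3)*b/2) + C2*cos(2^(1/3)*sqrt(3)*b/2))*exp(2^(1/3)*b/2)


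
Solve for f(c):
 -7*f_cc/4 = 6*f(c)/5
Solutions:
 f(c) = C1*sin(2*sqrt(210)*c/35) + C2*cos(2*sqrt(210)*c/35)


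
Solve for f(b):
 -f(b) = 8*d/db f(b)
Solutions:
 f(b) = C1*exp(-b/8)


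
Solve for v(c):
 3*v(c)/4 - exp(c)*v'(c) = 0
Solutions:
 v(c) = C1*exp(-3*exp(-c)/4)


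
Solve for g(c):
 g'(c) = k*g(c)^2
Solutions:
 g(c) = -1/(C1 + c*k)


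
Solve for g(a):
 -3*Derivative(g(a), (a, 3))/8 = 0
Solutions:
 g(a) = C1 + C2*a + C3*a^2


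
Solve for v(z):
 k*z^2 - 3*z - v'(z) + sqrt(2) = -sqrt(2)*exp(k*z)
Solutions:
 v(z) = C1 + k*z^3/3 - 3*z^2/2 + sqrt(2)*z + sqrt(2)*exp(k*z)/k


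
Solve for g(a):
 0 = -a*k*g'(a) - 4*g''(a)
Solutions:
 g(a) = Piecewise((-sqrt(2)*sqrt(pi)*C1*erf(sqrt(2)*a*sqrt(k)/4)/sqrt(k) - C2, (k > 0) | (k < 0)), (-C1*a - C2, True))


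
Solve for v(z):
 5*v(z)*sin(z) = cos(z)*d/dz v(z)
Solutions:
 v(z) = C1/cos(z)^5


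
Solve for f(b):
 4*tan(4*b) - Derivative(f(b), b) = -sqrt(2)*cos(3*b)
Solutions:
 f(b) = C1 - log(cos(4*b)) + sqrt(2)*sin(3*b)/3


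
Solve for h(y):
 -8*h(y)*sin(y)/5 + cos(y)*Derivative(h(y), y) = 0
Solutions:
 h(y) = C1/cos(y)^(8/5)


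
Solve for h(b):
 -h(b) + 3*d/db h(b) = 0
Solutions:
 h(b) = C1*exp(b/3)


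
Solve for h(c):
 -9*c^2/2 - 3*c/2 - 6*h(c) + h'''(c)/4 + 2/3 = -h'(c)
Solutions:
 h(c) = C1*exp(-c*(-2*18^(1/3)/(27 + sqrt(741))^(1/3) + 12^(1/3)*(27 + sqrt(741))^(1/3))/6)*sin(2^(1/3)*3^(1/6)*c*((27 + sqrt(741))^(-1/3) + 2^(1/3)*3^(2/3)*(27 + sqrt(741))^(1/3)/6)) + C2*exp(-c*(-2*18^(1/3)/(27 + sqrt(741))^(1/3) + 12^(1/3)*(27 + sqrt(741))^(1/3))/6)*cos(2^(1/3)*3^(1/6)*c*((27 + sqrt(741))^(-1/3) + 2^(1/3)*3^(2/3)*(27 + sqrt(741))^(1/3)/6)) + C3*exp(c*(-2*18^(1/3)/(27 + sqrt(741))^(1/3) + 12^(1/3)*(27 + sqrt(741))^(1/3))/3) - 3*c^2/4 - c/2 + 1/36


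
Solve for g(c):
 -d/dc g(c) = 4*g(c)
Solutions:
 g(c) = C1*exp(-4*c)


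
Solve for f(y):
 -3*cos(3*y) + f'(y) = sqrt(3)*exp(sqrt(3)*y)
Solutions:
 f(y) = C1 + exp(sqrt(3)*y) + sin(3*y)


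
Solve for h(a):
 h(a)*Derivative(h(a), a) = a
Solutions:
 h(a) = -sqrt(C1 + a^2)
 h(a) = sqrt(C1 + a^2)


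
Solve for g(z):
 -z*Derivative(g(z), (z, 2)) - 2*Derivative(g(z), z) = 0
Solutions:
 g(z) = C1 + C2/z


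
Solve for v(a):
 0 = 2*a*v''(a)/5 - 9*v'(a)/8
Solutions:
 v(a) = C1 + C2*a^(61/16)


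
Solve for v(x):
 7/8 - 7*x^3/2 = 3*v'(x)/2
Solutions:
 v(x) = C1 - 7*x^4/12 + 7*x/12


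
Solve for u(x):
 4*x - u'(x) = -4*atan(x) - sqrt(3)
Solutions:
 u(x) = C1 + 2*x^2 + 4*x*atan(x) + sqrt(3)*x - 2*log(x^2 + 1)


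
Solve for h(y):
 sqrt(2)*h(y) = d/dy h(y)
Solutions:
 h(y) = C1*exp(sqrt(2)*y)


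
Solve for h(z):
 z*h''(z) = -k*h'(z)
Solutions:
 h(z) = C1 + z^(1 - re(k))*(C2*sin(log(z)*Abs(im(k))) + C3*cos(log(z)*im(k)))


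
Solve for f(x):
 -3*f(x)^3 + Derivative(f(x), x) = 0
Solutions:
 f(x) = -sqrt(2)*sqrt(-1/(C1 + 3*x))/2
 f(x) = sqrt(2)*sqrt(-1/(C1 + 3*x))/2


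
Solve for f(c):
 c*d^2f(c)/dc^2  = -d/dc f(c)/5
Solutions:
 f(c) = C1 + C2*c^(4/5)


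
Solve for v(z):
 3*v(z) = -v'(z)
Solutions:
 v(z) = C1*exp(-3*z)


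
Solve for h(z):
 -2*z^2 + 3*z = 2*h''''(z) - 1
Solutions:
 h(z) = C1 + C2*z + C3*z^2 + C4*z^3 - z^6/360 + z^5/80 + z^4/48


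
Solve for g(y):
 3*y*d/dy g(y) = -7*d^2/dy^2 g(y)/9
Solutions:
 g(y) = C1 + C2*erf(3*sqrt(42)*y/14)


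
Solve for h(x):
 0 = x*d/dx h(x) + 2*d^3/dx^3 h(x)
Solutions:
 h(x) = C1 + Integral(C2*airyai(-2^(2/3)*x/2) + C3*airybi(-2^(2/3)*x/2), x)


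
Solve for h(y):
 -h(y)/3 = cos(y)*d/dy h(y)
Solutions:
 h(y) = C1*(sin(y) - 1)^(1/6)/(sin(y) + 1)^(1/6)


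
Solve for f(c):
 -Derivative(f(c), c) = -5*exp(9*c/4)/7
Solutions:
 f(c) = C1 + 20*exp(9*c/4)/63


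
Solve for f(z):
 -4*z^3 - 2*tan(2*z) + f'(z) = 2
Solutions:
 f(z) = C1 + z^4 + 2*z - log(cos(2*z))


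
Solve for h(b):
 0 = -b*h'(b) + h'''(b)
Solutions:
 h(b) = C1 + Integral(C2*airyai(b) + C3*airybi(b), b)


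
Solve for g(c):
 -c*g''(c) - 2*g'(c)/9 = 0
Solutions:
 g(c) = C1 + C2*c^(7/9)


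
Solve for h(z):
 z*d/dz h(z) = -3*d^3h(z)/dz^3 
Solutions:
 h(z) = C1 + Integral(C2*airyai(-3^(2/3)*z/3) + C3*airybi(-3^(2/3)*z/3), z)


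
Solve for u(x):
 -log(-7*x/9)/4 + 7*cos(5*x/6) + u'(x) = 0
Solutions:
 u(x) = C1 + x*log(-x)/4 - x*log(3)/2 - x/4 + x*log(7)/4 - 42*sin(5*x/6)/5


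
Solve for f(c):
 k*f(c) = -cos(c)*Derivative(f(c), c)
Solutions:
 f(c) = C1*exp(k*(log(sin(c) - 1) - log(sin(c) + 1))/2)


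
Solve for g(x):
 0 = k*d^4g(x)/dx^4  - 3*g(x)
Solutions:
 g(x) = C1*exp(-3^(1/4)*x*(1/k)^(1/4)) + C2*exp(3^(1/4)*x*(1/k)^(1/4)) + C3*exp(-3^(1/4)*I*x*(1/k)^(1/4)) + C4*exp(3^(1/4)*I*x*(1/k)^(1/4))


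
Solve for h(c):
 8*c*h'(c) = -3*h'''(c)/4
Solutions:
 h(c) = C1 + Integral(C2*airyai(-2*6^(2/3)*c/3) + C3*airybi(-2*6^(2/3)*c/3), c)


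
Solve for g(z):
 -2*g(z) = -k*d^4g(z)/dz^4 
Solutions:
 g(z) = C1*exp(-2^(1/4)*z*(1/k)^(1/4)) + C2*exp(2^(1/4)*z*(1/k)^(1/4)) + C3*exp(-2^(1/4)*I*z*(1/k)^(1/4)) + C4*exp(2^(1/4)*I*z*(1/k)^(1/4))


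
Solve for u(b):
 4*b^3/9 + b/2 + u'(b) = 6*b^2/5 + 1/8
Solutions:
 u(b) = C1 - b^4/9 + 2*b^3/5 - b^2/4 + b/8


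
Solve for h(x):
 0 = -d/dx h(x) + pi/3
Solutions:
 h(x) = C1 + pi*x/3


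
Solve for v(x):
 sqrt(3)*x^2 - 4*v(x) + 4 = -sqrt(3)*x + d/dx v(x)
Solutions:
 v(x) = C1*exp(-4*x) + sqrt(3)*x^2/4 + sqrt(3)*x/8 - sqrt(3)/32 + 1


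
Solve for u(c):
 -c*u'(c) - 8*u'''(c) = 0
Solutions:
 u(c) = C1 + Integral(C2*airyai(-c/2) + C3*airybi(-c/2), c)


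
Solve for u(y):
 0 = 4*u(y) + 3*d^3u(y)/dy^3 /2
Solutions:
 u(y) = C3*exp(-2*3^(2/3)*y/3) + (C1*sin(3^(1/6)*y) + C2*cos(3^(1/6)*y))*exp(3^(2/3)*y/3)


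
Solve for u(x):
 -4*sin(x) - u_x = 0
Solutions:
 u(x) = C1 + 4*cos(x)


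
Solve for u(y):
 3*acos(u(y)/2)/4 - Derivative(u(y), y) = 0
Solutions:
 Integral(1/acos(_y/2), (_y, u(y))) = C1 + 3*y/4


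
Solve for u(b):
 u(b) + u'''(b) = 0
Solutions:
 u(b) = C3*exp(-b) + (C1*sin(sqrt(3)*b/2) + C2*cos(sqrt(3)*b/2))*exp(b/2)


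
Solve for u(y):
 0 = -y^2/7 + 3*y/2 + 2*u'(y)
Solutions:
 u(y) = C1 + y^3/42 - 3*y^2/8


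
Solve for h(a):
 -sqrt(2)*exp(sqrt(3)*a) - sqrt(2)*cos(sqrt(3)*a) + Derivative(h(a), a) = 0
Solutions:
 h(a) = C1 + sqrt(6)*exp(sqrt(3)*a)/3 + sqrt(6)*sin(sqrt(3)*a)/3


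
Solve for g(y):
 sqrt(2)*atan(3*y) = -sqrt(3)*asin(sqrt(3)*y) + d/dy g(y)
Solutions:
 g(y) = C1 + sqrt(3)*(y*asin(sqrt(3)*y) + sqrt(3)*sqrt(1 - 3*y^2)/3) + sqrt(2)*(y*atan(3*y) - log(9*y^2 + 1)/6)


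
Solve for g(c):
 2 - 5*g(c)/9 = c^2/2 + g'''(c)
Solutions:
 g(c) = C3*exp(-15^(1/3)*c/3) - 9*c^2/10 + (C1*sin(3^(5/6)*5^(1/3)*c/6) + C2*cos(3^(5/6)*5^(1/3)*c/6))*exp(15^(1/3)*c/6) + 18/5


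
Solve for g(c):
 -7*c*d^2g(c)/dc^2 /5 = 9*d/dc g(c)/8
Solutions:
 g(c) = C1 + C2*c^(11/56)


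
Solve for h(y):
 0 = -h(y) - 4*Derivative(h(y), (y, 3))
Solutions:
 h(y) = C3*exp(-2^(1/3)*y/2) + (C1*sin(2^(1/3)*sqrt(3)*y/4) + C2*cos(2^(1/3)*sqrt(3)*y/4))*exp(2^(1/3)*y/4)


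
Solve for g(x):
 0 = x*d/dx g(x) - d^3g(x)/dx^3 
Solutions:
 g(x) = C1 + Integral(C2*airyai(x) + C3*airybi(x), x)


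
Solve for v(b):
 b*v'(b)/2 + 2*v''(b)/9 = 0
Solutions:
 v(b) = C1 + C2*erf(3*sqrt(2)*b/4)


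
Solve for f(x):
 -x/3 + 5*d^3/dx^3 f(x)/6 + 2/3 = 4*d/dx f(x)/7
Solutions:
 f(x) = C1 + C2*exp(-2*sqrt(210)*x/35) + C3*exp(2*sqrt(210)*x/35) - 7*x^2/24 + 7*x/6


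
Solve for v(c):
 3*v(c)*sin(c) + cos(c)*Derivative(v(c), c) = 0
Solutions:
 v(c) = C1*cos(c)^3


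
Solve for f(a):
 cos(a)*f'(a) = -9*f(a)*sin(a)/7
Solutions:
 f(a) = C1*cos(a)^(9/7)


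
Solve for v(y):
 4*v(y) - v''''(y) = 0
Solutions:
 v(y) = C1*exp(-sqrt(2)*y) + C2*exp(sqrt(2)*y) + C3*sin(sqrt(2)*y) + C4*cos(sqrt(2)*y)


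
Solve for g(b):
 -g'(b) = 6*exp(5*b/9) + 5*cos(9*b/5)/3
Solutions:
 g(b) = C1 - 54*exp(5*b/9)/5 - 25*sin(9*b/5)/27


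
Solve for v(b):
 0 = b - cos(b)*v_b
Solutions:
 v(b) = C1 + Integral(b/cos(b), b)


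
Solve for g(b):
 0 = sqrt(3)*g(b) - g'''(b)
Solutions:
 g(b) = C3*exp(3^(1/6)*b) + (C1*sin(3^(2/3)*b/2) + C2*cos(3^(2/3)*b/2))*exp(-3^(1/6)*b/2)


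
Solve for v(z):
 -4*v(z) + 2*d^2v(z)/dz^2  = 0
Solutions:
 v(z) = C1*exp(-sqrt(2)*z) + C2*exp(sqrt(2)*z)


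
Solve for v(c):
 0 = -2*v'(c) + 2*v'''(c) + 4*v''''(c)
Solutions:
 v(c) = C1 + C2*exp(-c*((6*sqrt(78) + 53)^(-1/3) + 2 + (6*sqrt(78) + 53)^(1/3))/12)*sin(sqrt(3)*c*(-(6*sqrt(78) + 53)^(1/3) + (6*sqrt(78) + 53)^(-1/3))/12) + C3*exp(-c*((6*sqrt(78) + 53)^(-1/3) + 2 + (6*sqrt(78) + 53)^(1/3))/12)*cos(sqrt(3)*c*(-(6*sqrt(78) + 53)^(1/3) + (6*sqrt(78) + 53)^(-1/3))/12) + C4*exp(c*(-1 + (6*sqrt(78) + 53)^(-1/3) + (6*sqrt(78) + 53)^(1/3))/6)


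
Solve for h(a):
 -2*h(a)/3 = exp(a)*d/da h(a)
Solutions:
 h(a) = C1*exp(2*exp(-a)/3)


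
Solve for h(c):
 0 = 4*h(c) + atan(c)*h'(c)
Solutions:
 h(c) = C1*exp(-4*Integral(1/atan(c), c))


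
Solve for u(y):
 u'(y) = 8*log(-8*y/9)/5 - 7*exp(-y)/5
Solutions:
 u(y) = C1 + 8*y*log(-y)/5 + 8*y*(-2*log(3) - 1 + 3*log(2))/5 + 7*exp(-y)/5


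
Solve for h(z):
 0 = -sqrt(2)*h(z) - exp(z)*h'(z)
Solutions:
 h(z) = C1*exp(sqrt(2)*exp(-z))


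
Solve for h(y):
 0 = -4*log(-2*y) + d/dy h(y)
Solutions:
 h(y) = C1 + 4*y*log(-y) + 4*y*(-1 + log(2))


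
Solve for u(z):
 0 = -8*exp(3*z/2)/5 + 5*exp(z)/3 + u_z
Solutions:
 u(z) = C1 + 16*exp(3*z/2)/15 - 5*exp(z)/3


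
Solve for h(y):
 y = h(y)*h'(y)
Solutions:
 h(y) = -sqrt(C1 + y^2)
 h(y) = sqrt(C1 + y^2)


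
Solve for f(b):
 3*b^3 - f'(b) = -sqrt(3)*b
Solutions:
 f(b) = C1 + 3*b^4/4 + sqrt(3)*b^2/2


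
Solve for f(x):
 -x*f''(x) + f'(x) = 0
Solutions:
 f(x) = C1 + C2*x^2


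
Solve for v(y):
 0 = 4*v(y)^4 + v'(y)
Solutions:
 v(y) = (-3^(2/3) - 3*3^(1/6)*I)*(1/(C1 + 4*y))^(1/3)/6
 v(y) = (-3^(2/3) + 3*3^(1/6)*I)*(1/(C1 + 4*y))^(1/3)/6
 v(y) = (1/(C1 + 12*y))^(1/3)
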